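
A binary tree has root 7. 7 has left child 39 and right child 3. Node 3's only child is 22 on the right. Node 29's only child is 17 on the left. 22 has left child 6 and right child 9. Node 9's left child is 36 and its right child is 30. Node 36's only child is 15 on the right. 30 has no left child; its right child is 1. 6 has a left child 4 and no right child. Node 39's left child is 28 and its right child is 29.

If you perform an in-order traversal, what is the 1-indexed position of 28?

In-order visits the left subtree, then the node, then the right subtree.
At 7: go left to 39.
  At 39: go left to 28.
    28 is a leaf — visit 28.
  Visit 39.
  At 39: go right to 29.
    At 29: go left to 17.
      17 is a leaf — visit 17.
    Visit 29.
    At 29: no right child.
Visit 7.
At 7: go right to 3.
  At 3: no left child.
  Visit 3.
  At 3: go right to 22.
    At 22: go left to 6.
      At 6: go left to 4.
        4 is a leaf — visit 4.
      Visit 6.
      At 6: no right child.
    Visit 22.
    At 22: go right to 9.
      At 9: go left to 36.
        At 36: no left child.
        Visit 36.
        At 36: go right to 15.
          15 is a leaf — visit 15.
      Visit 9.
      At 9: go right to 30.
        At 30: no left child.
        Visit 30.
        At 30: go right to 1.
          1 is a leaf — visit 1.
Full in-order sequence: 28, 39, 17, 29, 7, 3, 4, 6, 22, 36, 15, 9, 30, 1.

1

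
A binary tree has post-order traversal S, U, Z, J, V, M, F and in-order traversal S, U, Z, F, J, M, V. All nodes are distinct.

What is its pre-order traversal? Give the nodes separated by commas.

The last element of post-order is the root; it splits in-order into left and right subtrees.
Root F: left subtree has 3 nodes {S, U, Z}, right has 3 {J, M, V}.
  Root Z: left subtree has 2 nodes {S, U}, right has 0 { }.
    Root U: left subtree has 1 node {S}, right has 0 { }.
  Root M: left subtree has 1 node {J}, right has 1 {V}.

F, Z, U, S, M, J, V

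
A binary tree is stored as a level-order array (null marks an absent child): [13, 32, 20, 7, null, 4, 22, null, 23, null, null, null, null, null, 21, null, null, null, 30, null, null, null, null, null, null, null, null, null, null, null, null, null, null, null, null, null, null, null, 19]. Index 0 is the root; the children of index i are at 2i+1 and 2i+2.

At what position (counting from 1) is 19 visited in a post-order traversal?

1

Post-order visits the left subtree, then the right subtree, then the node.
At 13: go left to 32.
  At 32: go left to 7.
    At 7: no left child.
    At 7: go right to 23.
      At 23: no left child.
      At 23: go right to 30.
        At 30: no left child.
        At 30: go right to 19.
          19 is a leaf — visit 19.
        Visit 30.
      Visit 23.
    Visit 7.
  At 32: no right child.
  Visit 32.
At 13: go right to 20.
  At 20: go left to 4.
    4 is a leaf — visit 4.
  At 20: go right to 22.
    At 22: no left child.
    At 22: go right to 21.
      21 is a leaf — visit 21.
    Visit 22.
  Visit 20.
Visit 13.
Full post-order sequence: 19, 30, 23, 7, 32, 4, 21, 22, 20, 13.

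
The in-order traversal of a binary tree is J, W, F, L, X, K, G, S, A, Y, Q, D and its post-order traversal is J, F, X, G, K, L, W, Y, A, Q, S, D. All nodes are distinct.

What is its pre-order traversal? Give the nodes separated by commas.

The last element of post-order is the root; it splits in-order into left and right subtrees.
Root D: left subtree has 11 nodes {J, W, F, L, X, K, G, S, A, Y, Q}, right has 0 { }.
  Root S: left subtree has 7 nodes {J, W, F, L, X, K, G}, right has 3 {A, Y, Q}.
    Root W: left subtree has 1 node {J}, right has 5 {F, L, X, K, G}.
      Root L: left subtree has 1 node {F}, right has 3 {X, K, G}.
        Root K: left subtree has 1 node {X}, right has 1 {G}.
    Root Q: left subtree has 2 nodes {A, Y}, right has 0 { }.
      Root A: left subtree has 0 nodes { }, right has 1 {Y}.

D, S, W, J, L, F, K, X, G, Q, A, Y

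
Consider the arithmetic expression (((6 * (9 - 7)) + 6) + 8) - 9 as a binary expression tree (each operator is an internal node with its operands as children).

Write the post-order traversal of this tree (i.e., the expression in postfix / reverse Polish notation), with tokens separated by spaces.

Post-order on an expression tree gives postfix notation: for each operator, emit left operand, right operand, then the operator.

6 9 7 - * 6 + 8 + 9 -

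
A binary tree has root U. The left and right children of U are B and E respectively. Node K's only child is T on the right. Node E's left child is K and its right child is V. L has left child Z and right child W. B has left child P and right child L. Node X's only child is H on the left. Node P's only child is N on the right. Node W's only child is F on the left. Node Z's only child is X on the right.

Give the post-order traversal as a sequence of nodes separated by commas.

Post-order visits the left subtree, then the right subtree, then the node.
At U: go left to B.
  At B: go left to P.
    At P: no left child.
    At P: go right to N.
      N is a leaf — visit N.
    Visit P.
  At B: go right to L.
    At L: go left to Z.
      At Z: no left child.
      At Z: go right to X.
        At X: go left to H.
          H is a leaf — visit H.
        At X: no right child.
        Visit X.
      Visit Z.
    At L: go right to W.
      At W: go left to F.
        F is a leaf — visit F.
      At W: no right child.
      Visit W.
    Visit L.
  Visit B.
At U: go right to E.
  At E: go left to K.
    At K: no left child.
    At K: go right to T.
      T is a leaf — visit T.
    Visit K.
  At E: go right to V.
    V is a leaf — visit V.
  Visit E.
Visit U.

N, P, H, X, Z, F, W, L, B, T, K, V, E, U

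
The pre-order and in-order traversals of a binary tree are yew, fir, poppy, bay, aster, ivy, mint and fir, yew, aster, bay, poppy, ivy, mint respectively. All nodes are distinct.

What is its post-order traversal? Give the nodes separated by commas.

fir, aster, bay, mint, ivy, poppy, yew

The first element of pre-order is the root; it splits in-order into left and right subtrees.
Root yew: left subtree has 1 node {fir}, right has 5 {aster, bay, poppy, ivy, mint}.
  Root poppy: left subtree has 2 nodes {aster, bay}, right has 2 {ivy, mint}.
    Root bay: left subtree has 1 node {aster}, right has 0 { }.
    Root ivy: left subtree has 0 nodes { }, right has 1 {mint}.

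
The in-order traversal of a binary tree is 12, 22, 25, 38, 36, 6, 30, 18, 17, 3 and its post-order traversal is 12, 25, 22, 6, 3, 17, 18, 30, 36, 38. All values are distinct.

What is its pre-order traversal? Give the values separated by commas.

The last element of post-order is the root; it splits in-order into left and right subtrees.
Root 38: left subtree has 3 nodes {12, 22, 25}, right has 6 {36, 6, 30, 18, 17, 3}.
  Root 22: left subtree has 1 node {12}, right has 1 {25}.
  Root 36: left subtree has 0 nodes { }, right has 5 {6, 30, 18, 17, 3}.
    Root 30: left subtree has 1 node {6}, right has 3 {18, 17, 3}.
      Root 18: left subtree has 0 nodes { }, right has 2 {17, 3}.
        Root 17: left subtree has 0 nodes { }, right has 1 {3}.

38, 22, 12, 25, 36, 30, 6, 18, 17, 3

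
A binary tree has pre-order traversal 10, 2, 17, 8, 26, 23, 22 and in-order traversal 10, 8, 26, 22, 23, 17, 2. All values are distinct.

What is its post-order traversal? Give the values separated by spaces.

The first element of pre-order is the root; it splits in-order into left and right subtrees.
Root 10: left subtree has 0 nodes { }, right has 6 {8, 26, 22, 23, 17, 2}.
  Root 2: left subtree has 5 nodes {8, 26, 22, 23, 17}, right has 0 { }.
    Root 17: left subtree has 4 nodes {8, 26, 22, 23}, right has 0 { }.
      Root 8: left subtree has 0 nodes { }, right has 3 {26, 22, 23}.
        Root 26: left subtree has 0 nodes { }, right has 2 {22, 23}.
          Root 23: left subtree has 1 node {22}, right has 0 { }.

22 23 26 8 17 2 10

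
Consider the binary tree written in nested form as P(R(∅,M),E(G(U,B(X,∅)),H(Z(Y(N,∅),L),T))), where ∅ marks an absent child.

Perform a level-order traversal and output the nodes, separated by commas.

P, R, E, M, G, H, U, B, Z, T, X, Y, L, N

Level-order visits nodes level by level from the root, left to right within each level.
Level 0: P
Level 1: R, E
Level 2: M, G, H
Level 3: U, B, Z, T
Level 4: X, Y, L
Level 5: N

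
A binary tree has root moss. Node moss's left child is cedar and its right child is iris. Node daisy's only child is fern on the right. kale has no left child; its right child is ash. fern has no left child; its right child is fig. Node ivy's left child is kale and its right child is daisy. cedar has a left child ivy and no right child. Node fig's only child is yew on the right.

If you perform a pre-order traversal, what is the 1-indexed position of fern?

7

Pre-order visits the node, then its left subtree, then its right subtree.
Visit moss.
At moss: go left to cedar.
  Visit cedar.
  At cedar: go left to ivy.
    Visit ivy.
    At ivy: go left to kale.
      Visit kale.
      At kale: no left child.
      At kale: go right to ash.
        ash is a leaf — visit ash.
    At ivy: go right to daisy.
      Visit daisy.
      At daisy: no left child.
      At daisy: go right to fern.
        Visit fern.
        At fern: no left child.
        At fern: go right to fig.
          Visit fig.
          At fig: no left child.
          At fig: go right to yew.
            yew is a leaf — visit yew.
  At cedar: no right child.
At moss: go right to iris.
  iris is a leaf — visit iris.
Full pre-order sequence: moss, cedar, ivy, kale, ash, daisy, fern, fig, yew, iris.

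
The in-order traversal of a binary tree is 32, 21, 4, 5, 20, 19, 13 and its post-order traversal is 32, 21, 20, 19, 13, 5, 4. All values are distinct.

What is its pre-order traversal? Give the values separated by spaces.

4 21 32 5 13 19 20

The last element of post-order is the root; it splits in-order into left and right subtrees.
Root 4: left subtree has 2 nodes {32, 21}, right has 4 {5, 20, 19, 13}.
  Root 21: left subtree has 1 node {32}, right has 0 { }.
  Root 5: left subtree has 0 nodes { }, right has 3 {20, 19, 13}.
    Root 13: left subtree has 2 nodes {20, 19}, right has 0 { }.
      Root 19: left subtree has 1 node {20}, right has 0 { }.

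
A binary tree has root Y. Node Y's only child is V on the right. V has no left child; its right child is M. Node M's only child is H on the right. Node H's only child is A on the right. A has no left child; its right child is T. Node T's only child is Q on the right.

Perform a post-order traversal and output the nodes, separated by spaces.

Q T A H M V Y

Post-order visits the left subtree, then the right subtree, then the node.
At Y: no left child.
At Y: go right to V.
  At V: no left child.
  At V: go right to M.
    At M: no left child.
    At M: go right to H.
      At H: no left child.
      At H: go right to A.
        At A: no left child.
        At A: go right to T.
          At T: no left child.
          At T: go right to Q.
            Q is a leaf — visit Q.
          Visit T.
        Visit A.
      Visit H.
    Visit M.
  Visit V.
Visit Y.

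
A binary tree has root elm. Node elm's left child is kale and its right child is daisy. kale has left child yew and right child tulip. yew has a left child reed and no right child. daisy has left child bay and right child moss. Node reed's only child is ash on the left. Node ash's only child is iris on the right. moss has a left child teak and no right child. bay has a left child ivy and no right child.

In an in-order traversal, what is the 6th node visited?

tulip

In-order visits the left subtree, then the node, then the right subtree.
At elm: go left to kale.
  At kale: go left to yew.
    At yew: go left to reed.
      At reed: go left to ash.
        At ash: no left child.
        Visit ash.
        At ash: go right to iris.
          iris is a leaf — visit iris.
      Visit reed.
      At reed: no right child.
    Visit yew.
    At yew: no right child.
  Visit kale.
  At kale: go right to tulip.
    tulip is a leaf — visit tulip.
Visit elm.
At elm: go right to daisy.
  At daisy: go left to bay.
    At bay: go left to ivy.
      ivy is a leaf — visit ivy.
    Visit bay.
    At bay: no right child.
  Visit daisy.
  At daisy: go right to moss.
    At moss: go left to teak.
      teak is a leaf — visit teak.
    Visit moss.
    At moss: no right child.
Full in-order sequence: ash, iris, reed, yew, kale, tulip, elm, ivy, bay, daisy, teak, moss.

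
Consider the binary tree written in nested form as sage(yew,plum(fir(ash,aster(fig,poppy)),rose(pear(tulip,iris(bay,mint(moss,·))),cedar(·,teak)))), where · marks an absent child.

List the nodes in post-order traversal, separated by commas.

yew, ash, fig, poppy, aster, fir, tulip, bay, moss, mint, iris, pear, teak, cedar, rose, plum, sage

Post-order visits the left subtree, then the right subtree, then the node.
At sage: go left to yew.
  yew is a leaf — visit yew.
At sage: go right to plum.
  At plum: go left to fir.
    At fir: go left to ash.
      ash is a leaf — visit ash.
    At fir: go right to aster.
      At aster: go left to fig.
        fig is a leaf — visit fig.
      At aster: go right to poppy.
        poppy is a leaf — visit poppy.
      Visit aster.
    Visit fir.
  At plum: go right to rose.
    At rose: go left to pear.
      At pear: go left to tulip.
        tulip is a leaf — visit tulip.
      At pear: go right to iris.
        At iris: go left to bay.
          bay is a leaf — visit bay.
        At iris: go right to mint.
          At mint: go left to moss.
            moss is a leaf — visit moss.
          At mint: no right child.
          Visit mint.
        Visit iris.
      Visit pear.
    At rose: go right to cedar.
      At cedar: no left child.
      At cedar: go right to teak.
        teak is a leaf — visit teak.
      Visit cedar.
    Visit rose.
  Visit plum.
Visit sage.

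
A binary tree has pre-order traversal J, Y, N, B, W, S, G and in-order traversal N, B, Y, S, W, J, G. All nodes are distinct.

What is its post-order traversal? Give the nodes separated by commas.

The first element of pre-order is the root; it splits in-order into left and right subtrees.
Root J: left subtree has 5 nodes {N, B, Y, S, W}, right has 1 {G}.
  Root Y: left subtree has 2 nodes {N, B}, right has 2 {S, W}.
    Root N: left subtree has 0 nodes { }, right has 1 {B}.
    Root W: left subtree has 1 node {S}, right has 0 { }.

B, N, S, W, Y, G, J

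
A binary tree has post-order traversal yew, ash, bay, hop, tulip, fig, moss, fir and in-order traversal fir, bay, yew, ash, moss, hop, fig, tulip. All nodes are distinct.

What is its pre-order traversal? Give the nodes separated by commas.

The last element of post-order is the root; it splits in-order into left and right subtrees.
Root fir: left subtree has 0 nodes { }, right has 7 {bay, yew, ash, moss, hop, fig, tulip}.
  Root moss: left subtree has 3 nodes {bay, yew, ash}, right has 3 {hop, fig, tulip}.
    Root bay: left subtree has 0 nodes { }, right has 2 {yew, ash}.
      Root ash: left subtree has 1 node {yew}, right has 0 { }.
    Root fig: left subtree has 1 node {hop}, right has 1 {tulip}.

fir, moss, bay, ash, yew, fig, hop, tulip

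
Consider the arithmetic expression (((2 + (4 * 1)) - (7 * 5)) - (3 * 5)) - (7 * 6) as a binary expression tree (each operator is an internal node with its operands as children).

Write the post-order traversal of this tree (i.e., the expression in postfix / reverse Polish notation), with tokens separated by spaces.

2 4 1 * + 7 5 * - 3 5 * - 7 6 * -

Post-order on an expression tree gives postfix notation: for each operator, emit left operand, right operand, then the operator.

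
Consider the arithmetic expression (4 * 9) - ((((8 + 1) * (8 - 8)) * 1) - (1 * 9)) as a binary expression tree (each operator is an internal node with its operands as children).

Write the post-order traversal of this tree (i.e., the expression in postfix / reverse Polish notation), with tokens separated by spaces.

Post-order on an expression tree gives postfix notation: for each operator, emit left operand, right operand, then the operator.

4 9 * 8 1 + 8 8 - * 1 * 1 9 * - -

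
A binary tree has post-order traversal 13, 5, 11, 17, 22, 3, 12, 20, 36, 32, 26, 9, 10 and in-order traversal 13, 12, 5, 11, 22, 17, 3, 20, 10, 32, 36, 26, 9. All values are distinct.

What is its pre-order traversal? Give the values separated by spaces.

10 20 12 13 3 22 11 5 17 9 26 32 36

The last element of post-order is the root; it splits in-order into left and right subtrees.
Root 10: left subtree has 8 nodes {13, 12, 5, 11, 22, 17, 3, 20}, right has 4 {32, 36, 26, 9}.
  Root 20: left subtree has 7 nodes {13, 12, 5, 11, 22, 17, 3}, right has 0 { }.
    Root 12: left subtree has 1 node {13}, right has 5 {5, 11, 22, 17, 3}.
      Root 3: left subtree has 4 nodes {5, 11, 22, 17}, right has 0 { }.
        Root 22: left subtree has 2 nodes {5, 11}, right has 1 {17}.
          Root 11: left subtree has 1 node {5}, right has 0 { }.
  Root 9: left subtree has 3 nodes {32, 36, 26}, right has 0 { }.
    Root 26: left subtree has 2 nodes {32, 36}, right has 0 { }.
      Root 32: left subtree has 0 nodes { }, right has 1 {36}.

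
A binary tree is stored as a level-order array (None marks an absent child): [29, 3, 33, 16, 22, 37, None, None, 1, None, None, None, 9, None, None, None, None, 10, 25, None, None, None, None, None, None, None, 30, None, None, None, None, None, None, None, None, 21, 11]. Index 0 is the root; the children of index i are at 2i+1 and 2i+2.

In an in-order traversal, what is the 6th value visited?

25

In-order visits the left subtree, then the node, then the right subtree.
At 29: go left to 3.
  At 3: go left to 16.
    At 16: no left child.
    Visit 16.
    At 16: go right to 1.
      At 1: go left to 10.
        At 10: go left to 21.
          21 is a leaf — visit 21.
        Visit 10.
        At 10: go right to 11.
          11 is a leaf — visit 11.
      Visit 1.
      At 1: go right to 25.
        25 is a leaf — visit 25.
  Visit 3.
  At 3: go right to 22.
    22 is a leaf — visit 22.
Visit 29.
At 29: go right to 33.
  At 33: go left to 37.
    At 37: no left child.
    Visit 37.
    At 37: go right to 9.
      At 9: no left child.
      Visit 9.
      At 9: go right to 30.
        30 is a leaf — visit 30.
  Visit 33.
  At 33: no right child.
Full in-order sequence: 16, 21, 10, 11, 1, 25, 3, 22, 29, 37, 9, 30, 33.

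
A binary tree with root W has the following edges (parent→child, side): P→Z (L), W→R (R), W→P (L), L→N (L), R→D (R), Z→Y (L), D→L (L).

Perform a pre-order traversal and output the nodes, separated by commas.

Pre-order visits the node, then its left subtree, then its right subtree.
Visit W.
At W: go left to P.
  Visit P.
  At P: go left to Z.
    Visit Z.
    At Z: go left to Y.
      Y is a leaf — visit Y.
    At Z: no right child.
  At P: no right child.
At W: go right to R.
  Visit R.
  At R: no left child.
  At R: go right to D.
    Visit D.
    At D: go left to L.
      Visit L.
      At L: go left to N.
        N is a leaf — visit N.
      At L: no right child.
    At D: no right child.

W, P, Z, Y, R, D, L, N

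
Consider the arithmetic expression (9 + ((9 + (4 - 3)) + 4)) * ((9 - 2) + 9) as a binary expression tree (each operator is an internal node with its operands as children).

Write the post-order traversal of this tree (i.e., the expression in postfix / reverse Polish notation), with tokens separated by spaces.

Post-order on an expression tree gives postfix notation: for each operator, emit left operand, right operand, then the operator.

9 9 4 3 - + 4 + + 9 2 - 9 + *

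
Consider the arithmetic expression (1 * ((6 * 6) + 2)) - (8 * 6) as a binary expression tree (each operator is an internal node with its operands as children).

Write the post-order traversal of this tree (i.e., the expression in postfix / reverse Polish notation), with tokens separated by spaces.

Post-order on an expression tree gives postfix notation: for each operator, emit left operand, right operand, then the operator.

1 6 6 * 2 + * 8 6 * -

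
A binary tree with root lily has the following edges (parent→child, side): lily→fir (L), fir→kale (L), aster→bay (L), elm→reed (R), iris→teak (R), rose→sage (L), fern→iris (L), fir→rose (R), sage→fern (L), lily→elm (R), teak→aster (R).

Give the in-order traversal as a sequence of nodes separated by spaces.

kale fir iris teak bay aster fern sage rose lily elm reed

In-order visits the left subtree, then the node, then the right subtree.
At lily: go left to fir.
  At fir: go left to kale.
    kale is a leaf — visit kale.
  Visit fir.
  At fir: go right to rose.
    At rose: go left to sage.
      At sage: go left to fern.
        At fern: go left to iris.
          At iris: no left child.
          Visit iris.
          At iris: go right to teak.
            At teak: no left child.
            Visit teak.
            At teak: go right to aster.
              At aster: go left to bay.
                bay is a leaf — visit bay.
              Visit aster.
              At aster: no right child.
        Visit fern.
        At fern: no right child.
      Visit sage.
      At sage: no right child.
    Visit rose.
    At rose: no right child.
Visit lily.
At lily: go right to elm.
  At elm: no left child.
  Visit elm.
  At elm: go right to reed.
    reed is a leaf — visit reed.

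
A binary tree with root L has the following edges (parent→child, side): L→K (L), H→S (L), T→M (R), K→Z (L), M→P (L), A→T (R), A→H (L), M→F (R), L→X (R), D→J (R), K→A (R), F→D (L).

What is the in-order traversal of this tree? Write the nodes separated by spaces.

In-order visits the left subtree, then the node, then the right subtree.
At L: go left to K.
  At K: go left to Z.
    Z is a leaf — visit Z.
  Visit K.
  At K: go right to A.
    At A: go left to H.
      At H: go left to S.
        S is a leaf — visit S.
      Visit H.
      At H: no right child.
    Visit A.
    At A: go right to T.
      At T: no left child.
      Visit T.
      At T: go right to M.
        At M: go left to P.
          P is a leaf — visit P.
        Visit M.
        At M: go right to F.
          At F: go left to D.
            At D: no left child.
            Visit D.
            At D: go right to J.
              J is a leaf — visit J.
          Visit F.
          At F: no right child.
Visit L.
At L: go right to X.
  X is a leaf — visit X.

Z K S H A T P M D J F L X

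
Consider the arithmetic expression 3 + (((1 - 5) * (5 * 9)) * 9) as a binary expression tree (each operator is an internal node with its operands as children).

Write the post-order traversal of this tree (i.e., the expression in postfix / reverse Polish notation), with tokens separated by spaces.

Post-order on an expression tree gives postfix notation: for each operator, emit left operand, right operand, then the operator.

3 1 5 - 5 9 * * 9 * +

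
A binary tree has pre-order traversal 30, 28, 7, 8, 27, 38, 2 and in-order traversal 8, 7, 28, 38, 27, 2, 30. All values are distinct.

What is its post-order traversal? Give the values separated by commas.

8, 7, 38, 2, 27, 28, 30

The first element of pre-order is the root; it splits in-order into left and right subtrees.
Root 30: left subtree has 6 nodes {8, 7, 28, 38, 27, 2}, right has 0 { }.
  Root 28: left subtree has 2 nodes {8, 7}, right has 3 {38, 27, 2}.
    Root 7: left subtree has 1 node {8}, right has 0 { }.
    Root 27: left subtree has 1 node {38}, right has 1 {2}.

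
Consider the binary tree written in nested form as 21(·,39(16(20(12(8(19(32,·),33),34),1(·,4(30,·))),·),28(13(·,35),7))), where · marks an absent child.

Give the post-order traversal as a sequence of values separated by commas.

32, 19, 33, 8, 34, 12, 30, 4, 1, 20, 16, 35, 13, 7, 28, 39, 21

Post-order visits the left subtree, then the right subtree, then the node.
At 21: no left child.
At 21: go right to 39.
  At 39: go left to 16.
    At 16: go left to 20.
      At 20: go left to 12.
        At 12: go left to 8.
          At 8: go left to 19.
            At 19: go left to 32.
              32 is a leaf — visit 32.
            At 19: no right child.
            Visit 19.
          At 8: go right to 33.
            33 is a leaf — visit 33.
          Visit 8.
        At 12: go right to 34.
          34 is a leaf — visit 34.
        Visit 12.
      At 20: go right to 1.
        At 1: no left child.
        At 1: go right to 4.
          At 4: go left to 30.
            30 is a leaf — visit 30.
          At 4: no right child.
          Visit 4.
        Visit 1.
      Visit 20.
    At 16: no right child.
    Visit 16.
  At 39: go right to 28.
    At 28: go left to 13.
      At 13: no left child.
      At 13: go right to 35.
        35 is a leaf — visit 35.
      Visit 13.
    At 28: go right to 7.
      7 is a leaf — visit 7.
    Visit 28.
  Visit 39.
Visit 21.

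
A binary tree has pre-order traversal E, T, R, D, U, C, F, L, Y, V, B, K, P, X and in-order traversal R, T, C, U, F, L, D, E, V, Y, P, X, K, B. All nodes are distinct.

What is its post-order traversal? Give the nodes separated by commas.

The first element of pre-order is the root; it splits in-order into left and right subtrees.
Root E: left subtree has 7 nodes {R, T, C, U, F, L, D}, right has 6 {V, Y, P, X, K, B}.
  Root T: left subtree has 1 node {R}, right has 5 {C, U, F, L, D}.
    Root D: left subtree has 4 nodes {C, U, F, L}, right has 0 { }.
      Root U: left subtree has 1 node {C}, right has 2 {F, L}.
        Root F: left subtree has 0 nodes { }, right has 1 {L}.
  Root Y: left subtree has 1 node {V}, right has 4 {P, X, K, B}.
    Root B: left subtree has 3 nodes {P, X, K}, right has 0 { }.
      Root K: left subtree has 2 nodes {P, X}, right has 0 { }.
        Root P: left subtree has 0 nodes { }, right has 1 {X}.

R, C, L, F, U, D, T, V, X, P, K, B, Y, E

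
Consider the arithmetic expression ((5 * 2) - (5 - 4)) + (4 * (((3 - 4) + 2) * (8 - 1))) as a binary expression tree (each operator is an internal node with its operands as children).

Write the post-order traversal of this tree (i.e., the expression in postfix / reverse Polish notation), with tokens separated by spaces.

5 2 * 5 4 - - 4 3 4 - 2 + 8 1 - * * +

Post-order on an expression tree gives postfix notation: for each operator, emit left operand, right operand, then the operator.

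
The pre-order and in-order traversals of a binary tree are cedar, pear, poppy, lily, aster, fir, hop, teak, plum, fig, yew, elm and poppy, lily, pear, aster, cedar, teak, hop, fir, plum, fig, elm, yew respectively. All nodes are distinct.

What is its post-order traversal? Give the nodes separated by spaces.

The first element of pre-order is the root; it splits in-order into left and right subtrees.
Root cedar: left subtree has 4 nodes {poppy, lily, pear, aster}, right has 7 {teak, hop, fir, plum, fig, elm, yew}.
  Root pear: left subtree has 2 nodes {poppy, lily}, right has 1 {aster}.
    Root poppy: left subtree has 0 nodes { }, right has 1 {lily}.
  Root fir: left subtree has 2 nodes {teak, hop}, right has 4 {plum, fig, elm, yew}.
    Root hop: left subtree has 1 node {teak}, right has 0 { }.
    Root plum: left subtree has 0 nodes { }, right has 3 {fig, elm, yew}.
      Root fig: left subtree has 0 nodes { }, right has 2 {elm, yew}.
        Root yew: left subtree has 1 node {elm}, right has 0 { }.

lily poppy aster pear teak hop elm yew fig plum fir cedar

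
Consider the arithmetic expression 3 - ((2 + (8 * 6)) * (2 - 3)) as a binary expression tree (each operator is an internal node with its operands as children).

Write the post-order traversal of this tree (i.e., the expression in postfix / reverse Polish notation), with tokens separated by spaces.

Post-order on an expression tree gives postfix notation: for each operator, emit left operand, right operand, then the operator.

3 2 8 6 * + 2 3 - * -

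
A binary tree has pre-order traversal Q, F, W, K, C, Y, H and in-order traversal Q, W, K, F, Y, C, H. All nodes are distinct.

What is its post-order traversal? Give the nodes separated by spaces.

The first element of pre-order is the root; it splits in-order into left and right subtrees.
Root Q: left subtree has 0 nodes { }, right has 6 {W, K, F, Y, C, H}.
  Root F: left subtree has 2 nodes {W, K}, right has 3 {Y, C, H}.
    Root W: left subtree has 0 nodes { }, right has 1 {K}.
    Root C: left subtree has 1 node {Y}, right has 1 {H}.

K W Y H C F Q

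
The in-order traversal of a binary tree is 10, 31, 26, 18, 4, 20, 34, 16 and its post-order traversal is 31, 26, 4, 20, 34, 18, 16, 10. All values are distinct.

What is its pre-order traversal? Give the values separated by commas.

The last element of post-order is the root; it splits in-order into left and right subtrees.
Root 10: left subtree has 0 nodes { }, right has 7 {31, 26, 18, 4, 20, 34, 16}.
  Root 16: left subtree has 6 nodes {31, 26, 18, 4, 20, 34}, right has 0 { }.
    Root 18: left subtree has 2 nodes {31, 26}, right has 3 {4, 20, 34}.
      Root 26: left subtree has 1 node {31}, right has 0 { }.
      Root 34: left subtree has 2 nodes {4, 20}, right has 0 { }.
        Root 20: left subtree has 1 node {4}, right has 0 { }.

10, 16, 18, 26, 31, 34, 20, 4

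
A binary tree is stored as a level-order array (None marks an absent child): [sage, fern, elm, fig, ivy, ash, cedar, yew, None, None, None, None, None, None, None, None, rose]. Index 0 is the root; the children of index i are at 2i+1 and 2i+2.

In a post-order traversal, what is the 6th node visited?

ash

Post-order visits the left subtree, then the right subtree, then the node.
At sage: go left to fern.
  At fern: go left to fig.
    At fig: go left to yew.
      At yew: no left child.
      At yew: go right to rose.
        rose is a leaf — visit rose.
      Visit yew.
    At fig: no right child.
    Visit fig.
  At fern: go right to ivy.
    ivy is a leaf — visit ivy.
  Visit fern.
At sage: go right to elm.
  At elm: go left to ash.
    ash is a leaf — visit ash.
  At elm: go right to cedar.
    cedar is a leaf — visit cedar.
  Visit elm.
Visit sage.
Full post-order sequence: rose, yew, fig, ivy, fern, ash, cedar, elm, sage.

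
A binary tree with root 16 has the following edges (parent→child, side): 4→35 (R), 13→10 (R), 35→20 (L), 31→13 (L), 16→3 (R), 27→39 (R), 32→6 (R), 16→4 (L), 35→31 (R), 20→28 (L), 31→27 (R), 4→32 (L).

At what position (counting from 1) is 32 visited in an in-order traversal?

In-order visits the left subtree, then the node, then the right subtree.
At 16: go left to 4.
  At 4: go left to 32.
    At 32: no left child.
    Visit 32.
    At 32: go right to 6.
      6 is a leaf — visit 6.
  Visit 4.
  At 4: go right to 35.
    At 35: go left to 20.
      At 20: go left to 28.
        28 is a leaf — visit 28.
      Visit 20.
      At 20: no right child.
    Visit 35.
    At 35: go right to 31.
      At 31: go left to 13.
        At 13: no left child.
        Visit 13.
        At 13: go right to 10.
          10 is a leaf — visit 10.
      Visit 31.
      At 31: go right to 27.
        At 27: no left child.
        Visit 27.
        At 27: go right to 39.
          39 is a leaf — visit 39.
Visit 16.
At 16: go right to 3.
  3 is a leaf — visit 3.
Full in-order sequence: 32, 6, 4, 28, 20, 35, 13, 10, 31, 27, 39, 16, 3.

1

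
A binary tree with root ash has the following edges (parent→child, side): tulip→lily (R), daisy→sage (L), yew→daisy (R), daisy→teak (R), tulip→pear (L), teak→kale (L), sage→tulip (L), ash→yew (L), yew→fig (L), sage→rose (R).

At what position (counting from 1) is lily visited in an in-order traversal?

5

In-order visits the left subtree, then the node, then the right subtree.
At ash: go left to yew.
  At yew: go left to fig.
    fig is a leaf — visit fig.
  Visit yew.
  At yew: go right to daisy.
    At daisy: go left to sage.
      At sage: go left to tulip.
        At tulip: go left to pear.
          pear is a leaf — visit pear.
        Visit tulip.
        At tulip: go right to lily.
          lily is a leaf — visit lily.
      Visit sage.
      At sage: go right to rose.
        rose is a leaf — visit rose.
    Visit daisy.
    At daisy: go right to teak.
      At teak: go left to kale.
        kale is a leaf — visit kale.
      Visit teak.
      At teak: no right child.
Visit ash.
At ash: no right child.
Full in-order sequence: fig, yew, pear, tulip, lily, sage, rose, daisy, kale, teak, ash.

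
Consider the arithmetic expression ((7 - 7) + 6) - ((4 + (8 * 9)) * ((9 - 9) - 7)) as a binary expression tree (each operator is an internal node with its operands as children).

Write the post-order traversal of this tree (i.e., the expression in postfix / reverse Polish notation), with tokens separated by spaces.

Post-order on an expression tree gives postfix notation: for each operator, emit left operand, right operand, then the operator.

7 7 - 6 + 4 8 9 * + 9 9 - 7 - * -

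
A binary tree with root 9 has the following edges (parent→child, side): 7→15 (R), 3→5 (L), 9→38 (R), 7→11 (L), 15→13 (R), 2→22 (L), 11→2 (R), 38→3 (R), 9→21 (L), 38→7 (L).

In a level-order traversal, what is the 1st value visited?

9

Level-order visits nodes level by level from the root, left to right within each level.
Level 0: 9
Level 1: 21, 38
Level 2: 7, 3
Level 3: 11, 15, 5
Level 4: 2, 13
Level 5: 22
Full level-order sequence: 9, 21, 38, 7, 3, 11, 15, 5, 2, 13, 22.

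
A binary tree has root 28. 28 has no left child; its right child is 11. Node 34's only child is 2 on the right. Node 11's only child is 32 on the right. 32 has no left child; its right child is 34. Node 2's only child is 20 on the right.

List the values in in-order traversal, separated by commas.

28, 11, 32, 34, 2, 20

In-order visits the left subtree, then the node, then the right subtree.
At 28: no left child.
Visit 28.
At 28: go right to 11.
  At 11: no left child.
  Visit 11.
  At 11: go right to 32.
    At 32: no left child.
    Visit 32.
    At 32: go right to 34.
      At 34: no left child.
      Visit 34.
      At 34: go right to 2.
        At 2: no left child.
        Visit 2.
        At 2: go right to 20.
          20 is a leaf — visit 20.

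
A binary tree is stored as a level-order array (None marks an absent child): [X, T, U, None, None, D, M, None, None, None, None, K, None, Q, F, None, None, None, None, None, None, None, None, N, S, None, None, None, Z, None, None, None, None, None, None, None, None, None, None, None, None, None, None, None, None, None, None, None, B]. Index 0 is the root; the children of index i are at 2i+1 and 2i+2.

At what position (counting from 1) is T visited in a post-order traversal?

Post-order visits the left subtree, then the right subtree, then the node.
At X: go left to T.
  T is a leaf — visit T.
At X: go right to U.
  At U: go left to D.
    At D: go left to K.
      At K: go left to N.
        At N: no left child.
        At N: go right to B.
          B is a leaf — visit B.
        Visit N.
      At K: go right to S.
        S is a leaf — visit S.
      Visit K.
    At D: no right child.
    Visit D.
  At U: go right to M.
    At M: go left to Q.
      At Q: no left child.
      At Q: go right to Z.
        Z is a leaf — visit Z.
      Visit Q.
    At M: go right to F.
      F is a leaf — visit F.
    Visit M.
  Visit U.
Visit X.
Full post-order sequence: T, B, N, S, K, D, Z, Q, F, M, U, X.

1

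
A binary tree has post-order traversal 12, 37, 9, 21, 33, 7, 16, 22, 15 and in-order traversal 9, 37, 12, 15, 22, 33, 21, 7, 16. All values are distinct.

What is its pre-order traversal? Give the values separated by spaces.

15 9 37 12 22 16 7 33 21

The last element of post-order is the root; it splits in-order into left and right subtrees.
Root 15: left subtree has 3 nodes {9, 37, 12}, right has 5 {22, 33, 21, 7, 16}.
  Root 9: left subtree has 0 nodes { }, right has 2 {37, 12}.
    Root 37: left subtree has 0 nodes { }, right has 1 {12}.
  Root 22: left subtree has 0 nodes { }, right has 4 {33, 21, 7, 16}.
    Root 16: left subtree has 3 nodes {33, 21, 7}, right has 0 { }.
      Root 7: left subtree has 2 nodes {33, 21}, right has 0 { }.
        Root 33: left subtree has 0 nodes { }, right has 1 {21}.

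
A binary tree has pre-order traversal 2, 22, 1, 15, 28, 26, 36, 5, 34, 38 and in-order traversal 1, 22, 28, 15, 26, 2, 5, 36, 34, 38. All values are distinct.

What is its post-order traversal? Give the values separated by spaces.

1 28 26 15 22 5 38 34 36 2

The first element of pre-order is the root; it splits in-order into left and right subtrees.
Root 2: left subtree has 5 nodes {1, 22, 28, 15, 26}, right has 4 {5, 36, 34, 38}.
  Root 22: left subtree has 1 node {1}, right has 3 {28, 15, 26}.
    Root 15: left subtree has 1 node {28}, right has 1 {26}.
  Root 36: left subtree has 1 node {5}, right has 2 {34, 38}.
    Root 34: left subtree has 0 nodes { }, right has 1 {38}.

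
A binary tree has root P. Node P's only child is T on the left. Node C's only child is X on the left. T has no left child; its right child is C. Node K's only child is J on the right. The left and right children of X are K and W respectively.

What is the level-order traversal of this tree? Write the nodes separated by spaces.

P T C X K W J

Level-order visits nodes level by level from the root, left to right within each level.
Level 0: P
Level 1: T
Level 2: C
Level 3: X
Level 4: K, W
Level 5: J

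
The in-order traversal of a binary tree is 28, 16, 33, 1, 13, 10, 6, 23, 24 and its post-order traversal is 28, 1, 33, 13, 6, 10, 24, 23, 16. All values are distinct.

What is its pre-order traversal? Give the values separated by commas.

The last element of post-order is the root; it splits in-order into left and right subtrees.
Root 16: left subtree has 1 node {28}, right has 7 {33, 1, 13, 10, 6, 23, 24}.
  Root 23: left subtree has 5 nodes {33, 1, 13, 10, 6}, right has 1 {24}.
    Root 10: left subtree has 3 nodes {33, 1, 13}, right has 1 {6}.
      Root 13: left subtree has 2 nodes {33, 1}, right has 0 { }.
        Root 33: left subtree has 0 nodes { }, right has 1 {1}.

16, 28, 23, 10, 13, 33, 1, 6, 24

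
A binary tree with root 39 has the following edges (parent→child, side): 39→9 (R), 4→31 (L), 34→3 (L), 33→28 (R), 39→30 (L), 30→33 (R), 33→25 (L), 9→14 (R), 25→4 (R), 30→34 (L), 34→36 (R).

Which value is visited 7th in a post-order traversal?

28

Post-order visits the left subtree, then the right subtree, then the node.
At 39: go left to 30.
  At 30: go left to 34.
    At 34: go left to 3.
      3 is a leaf — visit 3.
    At 34: go right to 36.
      36 is a leaf — visit 36.
    Visit 34.
  At 30: go right to 33.
    At 33: go left to 25.
      At 25: no left child.
      At 25: go right to 4.
        At 4: go left to 31.
          31 is a leaf — visit 31.
        At 4: no right child.
        Visit 4.
      Visit 25.
    At 33: go right to 28.
      28 is a leaf — visit 28.
    Visit 33.
  Visit 30.
At 39: go right to 9.
  At 9: no left child.
  At 9: go right to 14.
    14 is a leaf — visit 14.
  Visit 9.
Visit 39.
Full post-order sequence: 3, 36, 34, 31, 4, 25, 28, 33, 30, 14, 9, 39.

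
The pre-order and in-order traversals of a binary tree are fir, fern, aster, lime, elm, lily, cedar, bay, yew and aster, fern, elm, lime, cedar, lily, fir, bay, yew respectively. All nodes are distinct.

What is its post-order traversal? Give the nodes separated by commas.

The first element of pre-order is the root; it splits in-order into left and right subtrees.
Root fir: left subtree has 6 nodes {aster, fern, elm, lime, cedar, lily}, right has 2 {bay, yew}.
  Root fern: left subtree has 1 node {aster}, right has 4 {elm, lime, cedar, lily}.
    Root lime: left subtree has 1 node {elm}, right has 2 {cedar, lily}.
      Root lily: left subtree has 1 node {cedar}, right has 0 { }.
  Root bay: left subtree has 0 nodes { }, right has 1 {yew}.

aster, elm, cedar, lily, lime, fern, yew, bay, fir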